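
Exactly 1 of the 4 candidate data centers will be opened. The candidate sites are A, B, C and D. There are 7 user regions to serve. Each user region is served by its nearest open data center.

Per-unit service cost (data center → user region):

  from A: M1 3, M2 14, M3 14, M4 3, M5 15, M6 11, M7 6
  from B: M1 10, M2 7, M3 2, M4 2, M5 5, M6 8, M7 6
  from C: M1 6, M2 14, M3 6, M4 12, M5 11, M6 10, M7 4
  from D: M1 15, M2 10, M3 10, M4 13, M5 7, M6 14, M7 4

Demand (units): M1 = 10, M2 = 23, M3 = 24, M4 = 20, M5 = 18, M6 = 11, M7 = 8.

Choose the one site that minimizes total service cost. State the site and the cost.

With exactly 1 open, each user region uses its cheapest among the chosen.
{B}: M1→B 10·10=100, M2→B 7·23=161, M3→B 2·24=48, M4→B 2·20=40, M5→B 5·18=90, M6→B 8·11=88, M7→B 6·8=48. Service cost 575.
{C}: service cost 1106
{A}: service cost 1187
Among all 4 size-1 choices, {B} is lowest.

Choose B only; total service cost 575.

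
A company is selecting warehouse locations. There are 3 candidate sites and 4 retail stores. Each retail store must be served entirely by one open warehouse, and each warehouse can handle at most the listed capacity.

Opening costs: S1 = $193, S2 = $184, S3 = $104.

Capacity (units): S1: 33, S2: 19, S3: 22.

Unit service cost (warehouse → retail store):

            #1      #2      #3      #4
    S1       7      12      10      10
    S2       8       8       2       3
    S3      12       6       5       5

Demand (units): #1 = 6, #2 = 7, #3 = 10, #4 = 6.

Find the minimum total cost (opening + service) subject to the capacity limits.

Minimum total cost: 428

Open {S2, S3}: #1→S2 8·6=48, #2→S3 6·7=42, #3→S2 2·10=20, #4→S3 5·6=30.
Loads: S2 carries 16/19, S3 carries 13/22. Service 140; fixed 288; total 428.
Next best feasible plan costs 440.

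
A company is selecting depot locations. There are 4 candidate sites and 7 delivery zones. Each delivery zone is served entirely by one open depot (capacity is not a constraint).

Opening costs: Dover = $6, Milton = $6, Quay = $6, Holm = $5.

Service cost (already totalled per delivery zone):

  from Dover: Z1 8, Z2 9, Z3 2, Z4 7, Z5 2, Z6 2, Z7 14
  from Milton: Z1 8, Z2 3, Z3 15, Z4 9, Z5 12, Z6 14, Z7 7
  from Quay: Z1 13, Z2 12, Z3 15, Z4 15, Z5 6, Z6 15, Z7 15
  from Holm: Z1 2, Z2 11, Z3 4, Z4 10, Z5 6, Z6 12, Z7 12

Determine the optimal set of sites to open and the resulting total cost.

For any fixed open set, each delivery zone goes to its cheapest open site; total = fixed + service.
{Dover, Milton, Holm}: Z1→Holm 2, Z2→Milton 3, Z3→Dover 2, Z4→Dover 7, Z5→Dover 2, Z6→Dover 2, Z7→Milton 7. Service 25; fixed 17; total 42.
{Dover, Milton}: service 31 + fixed 12 = 43
{Dover, Holm}: service 36 + fixed 11 = 47
{Dover, Milton, Quay, Holm}: service 25 + fixed 23 = 48
No other subset beats 42.

Open Dover, Milton and Holm; minimum total cost 42.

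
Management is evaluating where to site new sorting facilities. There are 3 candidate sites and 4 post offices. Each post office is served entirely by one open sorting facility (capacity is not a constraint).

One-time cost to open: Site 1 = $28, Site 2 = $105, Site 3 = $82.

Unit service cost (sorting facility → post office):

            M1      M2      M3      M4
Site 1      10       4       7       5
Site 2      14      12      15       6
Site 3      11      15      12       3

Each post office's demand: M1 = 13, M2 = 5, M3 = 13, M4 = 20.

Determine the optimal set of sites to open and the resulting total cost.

Open Site 1 only; minimum total cost 369.

For any fixed open set, each post office goes to its cheapest open site; total = fixed + service.
{Site 1}: M1→Site 1 10·13=130, M2→Site 1 4·5=20, M3→Site 1 7·13=91, M4→Site 1 5·20=100. Service 341; fixed 28; total 369.
{Site 1, Site 3}: service 301 + fixed 110 = 411
{Site 1, Site 2}: service 341 + fixed 133 = 474
{Site 1, Site 2, Site 3}: service 301 + fixed 215 = 516
No other subset beats 369.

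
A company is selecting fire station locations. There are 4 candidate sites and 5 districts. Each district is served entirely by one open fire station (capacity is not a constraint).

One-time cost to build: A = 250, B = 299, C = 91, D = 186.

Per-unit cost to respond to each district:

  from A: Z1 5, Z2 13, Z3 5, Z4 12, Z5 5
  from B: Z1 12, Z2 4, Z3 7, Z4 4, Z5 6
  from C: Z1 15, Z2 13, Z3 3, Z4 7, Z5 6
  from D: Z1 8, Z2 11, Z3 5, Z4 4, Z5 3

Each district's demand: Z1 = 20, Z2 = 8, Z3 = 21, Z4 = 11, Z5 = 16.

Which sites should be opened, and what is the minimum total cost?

Open D only; minimum total cost 631.

For any fixed open set, each district goes to its cheapest open site; total = fixed + service.
{D}: Z1→D 8·20=160, Z2→D 11·8=88, Z3→D 5·21=105, Z4→D 4·11=44, Z5→D 3·16=48. Service 445; fixed 186; total 631.
{C, D}: service 403 + fixed 277 = 680
{C}: Z1→C 15·20=300, Z2→C 13·8=104, Z3→C 3·21=63, Z4→C 7·11=77, Z5→C 6·16=96. Service 640; fixed 91; total 731.
{A, B, C, D}: service 287 + fixed 826 = 1113
No other subset beats 631.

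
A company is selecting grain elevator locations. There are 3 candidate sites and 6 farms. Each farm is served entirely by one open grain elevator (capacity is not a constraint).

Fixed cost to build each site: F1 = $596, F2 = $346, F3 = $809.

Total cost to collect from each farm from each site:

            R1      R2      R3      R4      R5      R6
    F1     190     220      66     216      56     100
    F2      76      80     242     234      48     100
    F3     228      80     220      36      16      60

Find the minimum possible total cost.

Minimum total cost: 1126

For any fixed open set, each farm goes to its cheapest open site; total = fixed + service.
{F2}: R1→F2 76, R2→F2 80, R3→F2 242, R4→F2 234, R5→F2 48, R6→F2 100. Service 780; fixed 346; total 1126.
{F1}: R1→F1 190, R2→F1 220, R3→F1 66, R4→F1 216, R5→F1 56, R6→F1 100. Service 848; fixed 596; total 1444.
{F3}: R1→F3 228, R2→F3 80, R3→F3 220, R4→F3 36, R5→F3 16, R6→F3 60. Service 640; fixed 809; total 1449.
{F1, F2, F3}: service 334 + fixed 1751 = 2085
No other subset beats 1126.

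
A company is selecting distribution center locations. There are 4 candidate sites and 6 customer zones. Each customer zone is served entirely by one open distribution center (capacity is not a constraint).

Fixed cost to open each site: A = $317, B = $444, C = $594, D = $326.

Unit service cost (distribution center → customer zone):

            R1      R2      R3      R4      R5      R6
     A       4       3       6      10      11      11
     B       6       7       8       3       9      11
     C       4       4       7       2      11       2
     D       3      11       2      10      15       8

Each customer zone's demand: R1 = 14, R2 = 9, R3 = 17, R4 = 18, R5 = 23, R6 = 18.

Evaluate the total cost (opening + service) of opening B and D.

Each customer zone is assigned to its cheapest site among the open ones.
{B, D}: R1→D 3·14=42, R2→B 7·9=63, R3→D 2·17=34, R4→B 3·18=54, R5→B 9·23=207, R6→D 8·18=144. Service 544; fixed 770; total 1314.

Total cost: 1314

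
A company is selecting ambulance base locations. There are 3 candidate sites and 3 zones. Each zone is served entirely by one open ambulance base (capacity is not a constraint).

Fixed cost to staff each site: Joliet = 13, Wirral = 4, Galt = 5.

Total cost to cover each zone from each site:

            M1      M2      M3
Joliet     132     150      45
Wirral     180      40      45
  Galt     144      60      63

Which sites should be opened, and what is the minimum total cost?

Open Joliet and Wirral; minimum total cost 234.

For any fixed open set, each zone goes to its cheapest open site; total = fixed + service.
{Joliet, Wirral}: M1→Joliet 132, M2→Wirral 40, M3→Joliet 45. Service 217; fixed 17; total 234.
{Wirral, Galt}: service 229 + fixed 9 = 238
{Joliet, Wirral, Galt}: service 217 + fixed 22 = 239
{Wirral}: service 265 + fixed 4 = 269
(All 7 nonempty subsets were checked; Joliet and Wirral is lowest.)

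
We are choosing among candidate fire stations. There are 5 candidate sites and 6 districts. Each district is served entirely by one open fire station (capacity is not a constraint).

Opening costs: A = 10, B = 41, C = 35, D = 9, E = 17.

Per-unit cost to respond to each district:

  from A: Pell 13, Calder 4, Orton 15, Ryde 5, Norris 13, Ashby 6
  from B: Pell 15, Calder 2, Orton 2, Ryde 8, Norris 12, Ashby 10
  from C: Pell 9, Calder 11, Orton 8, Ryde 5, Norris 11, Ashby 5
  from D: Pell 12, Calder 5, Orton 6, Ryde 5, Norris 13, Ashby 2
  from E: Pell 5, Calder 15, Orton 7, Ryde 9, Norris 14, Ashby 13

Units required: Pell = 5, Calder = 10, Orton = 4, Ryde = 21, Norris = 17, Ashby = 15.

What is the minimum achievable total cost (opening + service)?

Minimum total cost: 459

For any fixed open set, each district goes to its cheapest open site; total = fixed + service.
{B, D, E}: Pell→E 5·5=25, Calder→B 2·10=20, Orton→B 2·4=8, Ryde→D 5·21=105, Norris→B 12·17=204, Ashby→D 2·15=30. Service 392; fixed 67; total 459.
{A, B, D, E}: Pell→E 5·5=25, Calder→B 2·10=20, Orton→B 2·4=8, Ryde→A 5·21=105, Norris→B 12·17=204, Ashby→D 2·15=30. Service 392; fixed 77; total 469.
{B, C, D, E}: Pell→E 5·5=25, Calder→B 2·10=20, Orton→B 2·4=8, Ryde→C 5·21=105, Norris→C 11·17=187, Ashby→D 2·15=30. Service 375; fixed 102; total 477.
{A, B, C, D, E}: service 375 + fixed 112 = 487
No other subset beats 459.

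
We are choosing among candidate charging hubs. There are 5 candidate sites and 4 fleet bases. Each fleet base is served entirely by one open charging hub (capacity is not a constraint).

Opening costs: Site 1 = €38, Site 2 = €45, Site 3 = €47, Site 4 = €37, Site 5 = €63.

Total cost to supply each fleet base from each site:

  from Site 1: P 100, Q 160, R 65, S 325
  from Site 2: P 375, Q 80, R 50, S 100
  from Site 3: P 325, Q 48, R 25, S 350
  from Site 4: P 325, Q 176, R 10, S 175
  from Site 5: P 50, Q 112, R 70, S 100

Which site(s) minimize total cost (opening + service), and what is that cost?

Open Site 3 and Site 5; minimum total cost 333.

For any fixed open set, each fleet base goes to its cheapest open site; total = fixed + service.
{Site 3, Site 5}: P→Site 5 50, Q→Site 3 48, R→Site 3 25, S→Site 5 100. Service 223; fixed 110; total 333.
{Site 3, Site 4, Site 5}: P→Site 5 50, Q→Site 3 48, R→Site 4 10, S→Site 5 100. Service 208; fixed 147; total 355.
{Site 1, Site 3, Site 5}: P→Site 5 50, Q→Site 3 48, R→Site 3 25, S→Site 5 100. Service 223; fixed 148; total 371.
{Site 1, Site 2, Site 3, Site 4, Site 5}: service 208 + fixed 230 = 438
No other subset beats 333.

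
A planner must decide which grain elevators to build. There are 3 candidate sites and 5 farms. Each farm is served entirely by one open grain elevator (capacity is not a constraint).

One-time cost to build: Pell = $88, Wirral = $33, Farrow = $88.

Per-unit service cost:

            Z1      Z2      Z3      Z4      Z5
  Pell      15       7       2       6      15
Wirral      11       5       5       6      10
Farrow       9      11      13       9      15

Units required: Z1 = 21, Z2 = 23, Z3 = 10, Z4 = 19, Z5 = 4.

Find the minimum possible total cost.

For any fixed open set, each farm goes to its cheapest open site; total = fixed + service.
{Wirral}: Z1→Wirral 11·21=231, Z2→Wirral 5·23=115, Z3→Wirral 5·10=50, Z4→Wirral 6·19=114, Z5→Wirral 10·4=40. Service 550; fixed 33; total 583.
{Wirral, Farrow}: Z1→Farrow 9·21=189, Z2→Wirral 5·23=115, Z3→Wirral 5·10=50, Z4→Wirral 6·19=114, Z5→Wirral 10·4=40. Service 508; fixed 121; total 629.
{Pell, Wirral}: service 520 + fixed 121 = 641
{Pell, Wirral, Farrow}: Z1→Farrow 9·21=189, Z2→Wirral 5·23=115, Z3→Pell 2·10=20, Z4→Pell 6·19=114, Z5→Wirral 10·4=40. Service 478; fixed 209; total 687.
No other subset beats 583.

Minimum total cost: 583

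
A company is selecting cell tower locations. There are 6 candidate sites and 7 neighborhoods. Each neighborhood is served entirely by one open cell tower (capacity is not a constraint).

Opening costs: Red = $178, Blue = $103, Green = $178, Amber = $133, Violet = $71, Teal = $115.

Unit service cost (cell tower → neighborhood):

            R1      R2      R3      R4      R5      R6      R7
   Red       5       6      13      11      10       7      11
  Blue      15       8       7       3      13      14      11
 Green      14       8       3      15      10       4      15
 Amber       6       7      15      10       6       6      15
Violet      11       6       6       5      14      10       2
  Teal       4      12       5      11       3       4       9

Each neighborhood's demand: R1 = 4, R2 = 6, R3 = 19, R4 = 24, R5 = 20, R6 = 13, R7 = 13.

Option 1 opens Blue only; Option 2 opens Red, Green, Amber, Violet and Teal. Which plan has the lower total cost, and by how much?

Option 1: {Blue}: R1→Blue 15·4=60, R2→Blue 8·6=48, R3→Blue 7·19=133, R4→Blue 3·24=72, R5→Blue 13·20=260, R6→Blue 14·13=182, R7→Blue 11·13=143. Service 898; fixed 103; total 1001.
Option 2: {Red, Green, Amber, Violet, Teal}: R1→Teal 4·4=16, R2→Red 6·6=36, R3→Green 3·19=57, R4→Violet 5·24=120, R5→Teal 3·20=60, R6→Green 4·13=52, R7→Violet 2·13=26. Service 367; fixed 675; total 1042.
Difference: |1001 − 1042| = 41.

Option 1 is cheaper by 41.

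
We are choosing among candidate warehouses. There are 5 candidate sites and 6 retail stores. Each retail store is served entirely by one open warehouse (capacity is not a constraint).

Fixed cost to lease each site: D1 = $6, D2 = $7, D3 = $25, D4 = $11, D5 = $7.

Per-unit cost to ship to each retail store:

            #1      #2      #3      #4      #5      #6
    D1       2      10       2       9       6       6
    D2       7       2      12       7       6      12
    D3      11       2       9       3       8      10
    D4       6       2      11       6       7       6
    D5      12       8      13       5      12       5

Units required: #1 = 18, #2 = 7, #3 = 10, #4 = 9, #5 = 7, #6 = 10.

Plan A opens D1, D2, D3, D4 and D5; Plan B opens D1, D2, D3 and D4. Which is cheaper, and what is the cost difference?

Plan A is cheaper by 3.

Plan A: {D1, D2, D3, D4, D5}: #1→D1 2·18=36, #2→D2 2·7=14, #3→D1 2·10=20, #4→D3 3·9=27, #5→D1 6·7=42, #6→D5 5·10=50. Service 189; fixed 56; total 245.
Plan B: {D1, D2, D3, D4}: #1→D1 2·18=36, #2→D2 2·7=14, #3→D1 2·10=20, #4→D3 3·9=27, #5→D1 6·7=42, #6→D1 6·10=60. Service 199; fixed 49; total 248.
Difference: |245 − 248| = 3.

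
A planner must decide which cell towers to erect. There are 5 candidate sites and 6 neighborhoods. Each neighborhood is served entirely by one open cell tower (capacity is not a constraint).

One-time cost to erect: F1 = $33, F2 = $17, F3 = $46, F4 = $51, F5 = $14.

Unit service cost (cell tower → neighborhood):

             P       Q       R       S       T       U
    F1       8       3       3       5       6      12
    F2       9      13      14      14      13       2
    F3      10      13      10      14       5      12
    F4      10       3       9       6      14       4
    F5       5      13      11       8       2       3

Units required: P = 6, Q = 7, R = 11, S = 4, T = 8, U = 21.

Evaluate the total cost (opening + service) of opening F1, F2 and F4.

Each neighborhood is assigned to its cheapest site among the open ones.
{F1, F2, F4}: P→F1 8·6=48, Q→F1 3·7=21, R→F1 3·11=33, S→F1 5·4=20, T→F1 6·8=48, U→F2 2·21=42. Service 212; fixed 101; total 313.

Total cost: 313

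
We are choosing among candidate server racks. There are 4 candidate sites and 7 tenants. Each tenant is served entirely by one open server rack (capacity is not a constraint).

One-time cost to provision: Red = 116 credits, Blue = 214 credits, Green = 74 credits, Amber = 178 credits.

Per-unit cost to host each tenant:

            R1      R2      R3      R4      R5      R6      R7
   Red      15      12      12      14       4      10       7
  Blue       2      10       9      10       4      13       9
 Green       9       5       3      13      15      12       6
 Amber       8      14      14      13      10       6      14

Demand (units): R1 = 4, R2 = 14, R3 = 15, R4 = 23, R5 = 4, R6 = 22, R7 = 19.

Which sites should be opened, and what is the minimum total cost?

For any fixed open set, each tenant goes to its cheapest open site; total = fixed + service.
{Green}: R1→Green 9·4=36, R2→Green 5·14=70, R3→Green 3·15=45, R4→Green 13·23=299, R5→Green 15·4=60, R6→Green 12·22=264, R7→Green 6·19=114. Service 888; fixed 74; total 962.
{Green, Amber}: R1→Amber 8·4=32, R2→Green 5·14=70, R3→Green 3·15=45, R4→Green 13·23=299, R5→Amber 10·4=40, R6→Amber 6·22=132, R7→Green 6·19=114. Service 732; fixed 252; total 984.
{Red, Green}: service 800 + fixed 190 = 990
{Red, Blue, Green, Amber}: service 615 + fixed 582 = 1197
(All 15 nonempty subsets were checked; Green only is lowest.)

Open Green only; minimum total cost 962.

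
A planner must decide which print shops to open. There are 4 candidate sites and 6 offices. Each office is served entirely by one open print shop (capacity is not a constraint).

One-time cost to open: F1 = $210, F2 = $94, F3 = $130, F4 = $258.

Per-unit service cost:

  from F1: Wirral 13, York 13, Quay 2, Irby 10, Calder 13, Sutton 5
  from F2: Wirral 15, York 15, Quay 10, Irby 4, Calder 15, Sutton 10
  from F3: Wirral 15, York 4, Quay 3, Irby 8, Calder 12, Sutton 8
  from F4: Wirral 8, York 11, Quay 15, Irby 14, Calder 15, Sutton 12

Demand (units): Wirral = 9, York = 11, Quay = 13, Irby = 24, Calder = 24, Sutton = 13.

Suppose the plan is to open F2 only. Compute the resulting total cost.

Total cost: 1110

Each office is assigned to its cheapest site among the open ones.
{F2}: Wirral→F2 15·9=135, York→F2 15·11=165, Quay→F2 10·13=130, Irby→F2 4·24=96, Calder→F2 15·24=360, Sutton→F2 10·13=130. Service 1016; fixed 94; total 1110.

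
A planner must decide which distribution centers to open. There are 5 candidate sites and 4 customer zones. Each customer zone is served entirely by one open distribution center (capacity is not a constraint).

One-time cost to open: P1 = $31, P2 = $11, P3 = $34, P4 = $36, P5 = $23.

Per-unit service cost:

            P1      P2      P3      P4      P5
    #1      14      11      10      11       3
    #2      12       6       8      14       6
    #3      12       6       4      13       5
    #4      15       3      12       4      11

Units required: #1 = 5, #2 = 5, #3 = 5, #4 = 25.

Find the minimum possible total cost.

For any fixed open set, each customer zone goes to its cheapest open site; total = fixed + service.
{P2, P5}: #1→P5 3·5=15, #2→P2 6·5=30, #3→P5 5·5=25, #4→P2 3·25=75. Service 145; fixed 34; total 179.
{P2}: service 190 + fixed 11 = 201
{P2, P3, P5}: #1→P5 3·5=15, #2→P2 6·5=30, #3→P3 4·5=20, #4→P2 3·25=75. Service 140; fixed 68; total 208.
{P1, P2, P3, P4, P5}: service 140 + fixed 135 = 275
No other subset beats 179.

Minimum total cost: 179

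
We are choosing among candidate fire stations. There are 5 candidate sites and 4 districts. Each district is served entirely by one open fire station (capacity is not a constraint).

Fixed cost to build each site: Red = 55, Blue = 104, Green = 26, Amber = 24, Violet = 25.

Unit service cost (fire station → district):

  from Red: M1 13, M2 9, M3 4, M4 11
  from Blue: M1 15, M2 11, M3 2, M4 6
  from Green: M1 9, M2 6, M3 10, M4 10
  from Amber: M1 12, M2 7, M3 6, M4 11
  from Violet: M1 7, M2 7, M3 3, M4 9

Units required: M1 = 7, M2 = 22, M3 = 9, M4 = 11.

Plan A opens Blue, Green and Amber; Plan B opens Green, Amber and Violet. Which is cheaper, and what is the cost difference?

Plan A: {Blue, Green, Amber}: M1→Green 9·7=63, M2→Green 6·22=132, M3→Blue 2·9=18, M4→Blue 6·11=66. Service 279; fixed 154; total 433.
Plan B: {Green, Amber, Violet}: M1→Violet 7·7=49, M2→Green 6·22=132, M3→Violet 3·9=27, M4→Violet 9·11=99. Service 307; fixed 75; total 382.
Difference: |433 − 382| = 51.

Plan B is cheaper by 51.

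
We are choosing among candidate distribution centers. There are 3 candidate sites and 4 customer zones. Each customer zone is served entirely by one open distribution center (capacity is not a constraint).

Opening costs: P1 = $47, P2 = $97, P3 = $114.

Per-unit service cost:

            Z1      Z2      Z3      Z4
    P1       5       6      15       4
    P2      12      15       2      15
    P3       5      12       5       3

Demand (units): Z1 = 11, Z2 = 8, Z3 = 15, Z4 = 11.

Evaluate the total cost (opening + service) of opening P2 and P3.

Each customer zone is assigned to its cheapest site among the open ones.
{P2, P3}: Z1→P3 5·11=55, Z2→P3 12·8=96, Z3→P2 2·15=30, Z4→P3 3·11=33. Service 214; fixed 211; total 425.

Total cost: 425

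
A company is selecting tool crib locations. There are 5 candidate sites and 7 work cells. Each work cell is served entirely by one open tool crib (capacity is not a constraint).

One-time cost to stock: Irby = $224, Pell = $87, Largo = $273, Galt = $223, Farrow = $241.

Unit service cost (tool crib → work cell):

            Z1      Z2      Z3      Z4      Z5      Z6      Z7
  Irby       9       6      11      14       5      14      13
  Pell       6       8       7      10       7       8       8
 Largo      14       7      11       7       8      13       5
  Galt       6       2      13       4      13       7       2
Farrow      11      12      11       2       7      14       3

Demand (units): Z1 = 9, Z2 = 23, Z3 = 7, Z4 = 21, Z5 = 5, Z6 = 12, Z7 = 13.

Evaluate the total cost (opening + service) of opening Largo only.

Total cost: 1045

Each work cell is assigned to its cheapest site among the open ones.
{Largo}: Z1→Largo 14·9=126, Z2→Largo 7·23=161, Z3→Largo 11·7=77, Z4→Largo 7·21=147, Z5→Largo 8·5=40, Z6→Largo 13·12=156, Z7→Largo 5·13=65. Service 772; fixed 273; total 1045.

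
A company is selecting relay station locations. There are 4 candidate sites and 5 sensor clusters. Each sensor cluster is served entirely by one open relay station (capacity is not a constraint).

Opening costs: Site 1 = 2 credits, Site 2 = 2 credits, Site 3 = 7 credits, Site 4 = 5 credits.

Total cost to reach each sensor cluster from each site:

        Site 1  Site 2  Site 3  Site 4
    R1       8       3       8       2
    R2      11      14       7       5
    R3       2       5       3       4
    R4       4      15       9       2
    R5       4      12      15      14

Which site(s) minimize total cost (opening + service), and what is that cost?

Open Site 1 and Site 4; minimum total cost 22.

For any fixed open set, each sensor cluster goes to its cheapest open site; total = fixed + service.
{Site 1, Site 4}: R1→Site 4 2, R2→Site 4 5, R3→Site 1 2, R4→Site 4 2, R5→Site 1 4. Service 15; fixed 7; total 22.
{Site 1, Site 2, Site 4}: service 15 + fixed 9 = 24
{Site 1, Site 2}: service 24 + fixed 4 = 28
{Site 1, Site 2, Site 3, Site 4}: service 15 + fixed 16 = 31
No other subset beats 22.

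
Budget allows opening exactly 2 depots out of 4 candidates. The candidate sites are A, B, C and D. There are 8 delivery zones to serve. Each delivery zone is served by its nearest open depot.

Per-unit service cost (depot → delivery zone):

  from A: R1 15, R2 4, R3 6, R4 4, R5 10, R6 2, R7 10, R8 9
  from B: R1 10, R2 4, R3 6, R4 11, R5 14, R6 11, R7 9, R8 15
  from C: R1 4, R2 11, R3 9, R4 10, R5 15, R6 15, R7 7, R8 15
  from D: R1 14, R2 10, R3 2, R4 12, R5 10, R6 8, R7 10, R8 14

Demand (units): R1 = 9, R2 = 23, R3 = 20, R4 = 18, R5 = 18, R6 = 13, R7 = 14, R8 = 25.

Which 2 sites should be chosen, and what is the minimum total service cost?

Choose A and C; total service cost 849.

With exactly 2 open, each delivery zone uses its cheapest among the chosen.
{A, C}: R1→C 4·9=36, R2→A 4·23=92, R3→A 6·20=120, R4→A 4·18=72, R5→A 10·18=180, R6→A 2·13=26, R7→C 7·14=98, R8→A 9·25=225. Service cost 849.
{A, D}: service cost 901
{A, B}: service cost 931
Among all 6 size-2 choices, {A, C} is lowest.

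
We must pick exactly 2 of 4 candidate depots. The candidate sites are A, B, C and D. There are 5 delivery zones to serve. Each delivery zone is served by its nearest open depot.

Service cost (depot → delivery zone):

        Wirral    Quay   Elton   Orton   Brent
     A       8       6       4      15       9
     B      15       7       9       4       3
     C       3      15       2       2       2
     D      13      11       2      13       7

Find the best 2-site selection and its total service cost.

Choose A and C; total service cost 15.

With exactly 2 open, each delivery zone uses its cheapest among the chosen.
{A, C}: Wirral→C 3, Quay→A 6, Elton→C 2, Orton→C 2, Brent→C 2. Service cost 15.
{B, C}: service cost 16
{C, D}: service cost 20
Among all 6 size-2 choices, {A, C} is lowest.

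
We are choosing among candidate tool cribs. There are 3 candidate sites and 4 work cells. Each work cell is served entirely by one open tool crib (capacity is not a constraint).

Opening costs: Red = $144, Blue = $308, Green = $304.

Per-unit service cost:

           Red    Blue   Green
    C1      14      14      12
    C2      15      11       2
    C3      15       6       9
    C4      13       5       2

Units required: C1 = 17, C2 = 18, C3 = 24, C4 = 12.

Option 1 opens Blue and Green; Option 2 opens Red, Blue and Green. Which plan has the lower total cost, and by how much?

Option 1: {Blue, Green}: C1→Green 12·17=204, C2→Green 2·18=36, C3→Blue 6·24=144, C4→Green 2·12=24. Service 408; fixed 612; total 1020.
Option 2: {Red, Blue, Green}: C1→Green 12·17=204, C2→Green 2·18=36, C3→Blue 6·24=144, C4→Green 2·12=24. Service 408; fixed 756; total 1164.
Difference: |1020 − 1164| = 144.

Option 1 is cheaper by 144.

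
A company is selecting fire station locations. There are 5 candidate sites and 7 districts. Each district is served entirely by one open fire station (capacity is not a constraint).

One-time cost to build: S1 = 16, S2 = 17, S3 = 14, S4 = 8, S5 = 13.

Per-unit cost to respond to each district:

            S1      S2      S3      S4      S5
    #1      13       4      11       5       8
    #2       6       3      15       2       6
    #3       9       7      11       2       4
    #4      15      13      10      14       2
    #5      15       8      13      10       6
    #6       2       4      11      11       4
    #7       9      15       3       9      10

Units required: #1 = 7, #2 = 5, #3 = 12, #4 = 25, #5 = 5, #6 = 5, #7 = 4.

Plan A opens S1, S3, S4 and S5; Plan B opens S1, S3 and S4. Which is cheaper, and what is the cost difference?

Plan A is cheaper by 207.

Plan A: {S1, S3, S4, S5}: #1→S4 5·7=35, #2→S4 2·5=10, #3→S4 2·12=24, #4→S5 2·25=50, #5→S5 6·5=30, #6→S1 2·5=10, #7→S3 3·4=12. Service 171; fixed 51; total 222.
Plan B: {S1, S3, S4}: #1→S4 5·7=35, #2→S4 2·5=10, #3→S4 2·12=24, #4→S3 10·25=250, #5→S4 10·5=50, #6→S1 2·5=10, #7→S3 3·4=12. Service 391; fixed 38; total 429.
Difference: |222 − 429| = 207.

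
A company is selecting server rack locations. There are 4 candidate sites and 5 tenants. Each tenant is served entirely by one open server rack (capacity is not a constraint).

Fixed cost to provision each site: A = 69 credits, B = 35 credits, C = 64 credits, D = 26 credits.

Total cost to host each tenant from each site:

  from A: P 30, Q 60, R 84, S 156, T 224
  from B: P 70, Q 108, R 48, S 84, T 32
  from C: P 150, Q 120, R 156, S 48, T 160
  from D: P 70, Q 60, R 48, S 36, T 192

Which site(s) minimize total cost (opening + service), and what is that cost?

For any fixed open set, each tenant goes to its cheapest open site; total = fixed + service.
{B, D}: P→B 70, Q→D 60, R→B 48, S→D 36, T→B 32. Service 246; fixed 61; total 307.
{A, B, D}: P→A 30, Q→A 60, R→B 48, S→D 36, T→B 32. Service 206; fixed 130; total 336.
{A, B}: service 254 + fixed 104 = 358
{A, B, C, D}: service 206 + fixed 194 = 400
No other subset beats 307.

Open B and D; minimum total cost 307.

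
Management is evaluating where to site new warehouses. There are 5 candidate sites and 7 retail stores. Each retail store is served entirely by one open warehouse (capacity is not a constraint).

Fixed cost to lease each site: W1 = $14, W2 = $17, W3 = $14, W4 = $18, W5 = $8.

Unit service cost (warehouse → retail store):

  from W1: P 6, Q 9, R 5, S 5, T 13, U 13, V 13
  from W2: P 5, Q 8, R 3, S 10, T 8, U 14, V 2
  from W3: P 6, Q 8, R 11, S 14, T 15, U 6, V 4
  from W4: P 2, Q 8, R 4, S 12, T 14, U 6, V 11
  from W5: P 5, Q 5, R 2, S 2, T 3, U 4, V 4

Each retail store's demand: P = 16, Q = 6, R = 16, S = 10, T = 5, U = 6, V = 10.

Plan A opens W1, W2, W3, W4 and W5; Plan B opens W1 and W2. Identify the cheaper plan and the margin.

Plan A is cheaper by 151.

Plan A: {W1, W2, W3, W4, W5}: P→W4 2·16=32, Q→W5 5·6=30, R→W5 2·16=32, S→W5 2·10=20, T→W5 3·5=15, U→W5 4·6=24, V→W2 2·10=20. Service 173; fixed 71; total 244.
Plan B: {W1, W2}: P→W2 5·16=80, Q→W2 8·6=48, R→W2 3·16=48, S→W1 5·10=50, T→W2 8·5=40, U→W1 13·6=78, V→W2 2·10=20. Service 364; fixed 31; total 395.
Difference: |244 − 395| = 151.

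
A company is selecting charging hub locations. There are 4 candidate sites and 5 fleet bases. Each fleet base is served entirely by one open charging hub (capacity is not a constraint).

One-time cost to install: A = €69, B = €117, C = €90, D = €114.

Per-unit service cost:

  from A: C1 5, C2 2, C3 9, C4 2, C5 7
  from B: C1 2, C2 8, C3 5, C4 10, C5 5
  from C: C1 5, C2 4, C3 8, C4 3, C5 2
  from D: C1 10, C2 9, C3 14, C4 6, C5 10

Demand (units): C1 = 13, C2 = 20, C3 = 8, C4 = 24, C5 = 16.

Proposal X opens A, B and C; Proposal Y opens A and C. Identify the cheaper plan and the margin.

Proposal X: {A, B, C}: C1→B 2·13=26, C2→A 2·20=40, C3→B 5·8=40, C4→A 2·24=48, C5→C 2·16=32. Service 186; fixed 276; total 462.
Proposal Y: {A, C}: C1→A 5·13=65, C2→A 2·20=40, C3→C 8·8=64, C4→A 2·24=48, C5→C 2·16=32. Service 249; fixed 159; total 408.
Difference: |462 − 408| = 54.

Proposal Y is cheaper by 54.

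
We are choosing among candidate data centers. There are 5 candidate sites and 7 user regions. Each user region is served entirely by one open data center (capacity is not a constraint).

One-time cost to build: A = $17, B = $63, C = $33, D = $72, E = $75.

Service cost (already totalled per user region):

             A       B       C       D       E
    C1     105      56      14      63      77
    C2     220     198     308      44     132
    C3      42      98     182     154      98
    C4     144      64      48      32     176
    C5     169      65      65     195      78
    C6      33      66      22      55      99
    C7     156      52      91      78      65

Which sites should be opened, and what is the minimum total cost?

For any fixed open set, each user region goes to its cheapest open site; total = fixed + service.
{A, C, D}: C1→C 14, C2→D 44, C3→A 42, C4→D 32, C5→C 65, C6→C 22, C7→D 78. Service 297; fixed 122; total 419.
{A, B, C, D}: service 271 + fixed 185 = 456
{A, B, D}: service 324 + fixed 152 = 476
{A, B, C, D, E}: service 271 + fixed 260 = 531
No other subset beats 419.

Open A, C and D; minimum total cost 419.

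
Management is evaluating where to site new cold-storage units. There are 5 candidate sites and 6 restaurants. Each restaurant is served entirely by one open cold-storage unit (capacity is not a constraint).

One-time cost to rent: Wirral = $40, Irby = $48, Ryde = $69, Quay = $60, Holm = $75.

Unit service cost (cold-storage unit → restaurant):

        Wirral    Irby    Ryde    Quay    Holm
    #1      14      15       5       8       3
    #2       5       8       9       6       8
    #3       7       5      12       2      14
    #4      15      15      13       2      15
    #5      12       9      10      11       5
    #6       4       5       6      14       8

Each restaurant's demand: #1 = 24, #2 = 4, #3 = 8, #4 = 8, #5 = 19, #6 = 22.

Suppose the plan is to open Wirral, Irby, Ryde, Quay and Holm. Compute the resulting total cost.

Each restaurant is assigned to its cheapest site among the open ones.
{Wirral, Irby, Ryde, Quay, Holm}: #1→Holm 3·24=72, #2→Wirral 5·4=20, #3→Quay 2·8=16, #4→Quay 2·8=16, #5→Holm 5·19=95, #6→Wirral 4·22=88. Service 307; fixed 292; total 599.

Total cost: 599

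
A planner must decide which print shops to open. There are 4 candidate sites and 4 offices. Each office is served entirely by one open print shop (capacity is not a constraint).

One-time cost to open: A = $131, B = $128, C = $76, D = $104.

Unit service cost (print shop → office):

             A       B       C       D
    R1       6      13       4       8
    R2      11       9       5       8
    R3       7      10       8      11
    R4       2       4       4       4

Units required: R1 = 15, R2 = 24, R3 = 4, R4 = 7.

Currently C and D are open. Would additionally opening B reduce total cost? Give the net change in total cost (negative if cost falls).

Current service cost with {C, D}: 240.
Adding B: each office re-picks its cheapest; new service cost 240, saving 0.
Extra fixed cost: 128. Net change = 128 − 0 = 128.
(Totals: 420 → 548.)

No — net change +128 (cost rises by 128).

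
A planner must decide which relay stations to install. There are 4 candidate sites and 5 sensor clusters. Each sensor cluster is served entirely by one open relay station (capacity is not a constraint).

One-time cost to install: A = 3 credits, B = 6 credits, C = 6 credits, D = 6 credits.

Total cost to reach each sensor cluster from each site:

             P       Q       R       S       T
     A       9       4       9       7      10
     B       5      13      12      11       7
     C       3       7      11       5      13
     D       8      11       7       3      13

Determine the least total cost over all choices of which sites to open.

For any fixed open set, each sensor cluster goes to its cheapest open site; total = fixed + service.
{A, C}: P→C 3, Q→A 4, R→A 9, S→C 5, T→A 10. Service 31; fixed 9; total 40.
{A, B}: service 32 + fixed 9 = 41
{A, B, D}: P→B 5, Q→A 4, R→D 7, S→D 3, T→B 7. Service 26; fixed 15; total 41.
{A, B, C, D}: service 24 + fixed 21 = 45
(All 15 nonempty subsets were checked; A and C is lowest.)

Minimum total cost: 40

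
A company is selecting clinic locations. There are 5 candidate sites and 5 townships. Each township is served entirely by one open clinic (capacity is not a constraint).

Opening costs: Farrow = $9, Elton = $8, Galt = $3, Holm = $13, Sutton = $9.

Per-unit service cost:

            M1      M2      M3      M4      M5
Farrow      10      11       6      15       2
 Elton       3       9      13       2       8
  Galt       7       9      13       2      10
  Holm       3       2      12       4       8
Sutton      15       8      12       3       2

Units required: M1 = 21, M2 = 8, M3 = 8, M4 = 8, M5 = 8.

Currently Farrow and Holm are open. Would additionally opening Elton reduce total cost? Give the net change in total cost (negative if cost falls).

Current service cost with {Farrow, Holm}: 175.
Adding Elton: each township re-picks its cheapest; new service cost 159, saving 16.
Extra fixed cost: 8. Net change = 8 − 16 = -8.
(Totals: 197 → 189.)

Yes — net change −8 (cost falls by 8).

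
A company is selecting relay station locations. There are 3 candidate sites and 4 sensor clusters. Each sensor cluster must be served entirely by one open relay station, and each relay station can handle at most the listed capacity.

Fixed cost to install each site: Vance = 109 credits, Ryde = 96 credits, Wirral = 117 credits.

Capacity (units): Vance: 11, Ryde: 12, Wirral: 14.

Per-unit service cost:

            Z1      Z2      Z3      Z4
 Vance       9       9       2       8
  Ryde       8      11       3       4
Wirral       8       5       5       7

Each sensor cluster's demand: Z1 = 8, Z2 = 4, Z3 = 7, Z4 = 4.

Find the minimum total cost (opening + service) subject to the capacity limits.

Open {Ryde, Wirral}: Z1→Wirral 8·8=64, Z2→Wirral 5·4=20, Z3→Ryde 3·7=21, Z4→Ryde 4·4=16.
Loads: Ryde carries 11/12, Wirral carries 12/14. Service 121; fixed 213; total 334.
Next best feasible plan costs 335.

Minimum total cost: 334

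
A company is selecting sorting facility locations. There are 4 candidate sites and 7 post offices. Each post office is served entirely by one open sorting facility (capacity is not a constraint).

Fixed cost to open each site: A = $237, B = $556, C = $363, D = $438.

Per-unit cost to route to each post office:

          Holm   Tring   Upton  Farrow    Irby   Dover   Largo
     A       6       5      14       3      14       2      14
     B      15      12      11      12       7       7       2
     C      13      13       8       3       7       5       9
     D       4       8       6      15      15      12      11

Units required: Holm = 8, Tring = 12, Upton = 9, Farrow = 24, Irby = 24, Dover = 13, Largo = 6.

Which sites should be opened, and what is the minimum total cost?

Open A only; minimum total cost 989.

For any fixed open set, each post office goes to its cheapest open site; total = fixed + service.
{A}: Holm→A 6·8=48, Tring→A 5·12=60, Upton→A 14·9=126, Farrow→A 3·24=72, Irby→A 14·24=336, Dover→A 2·13=26, Largo→A 14·6=84. Service 752; fixed 237; total 989.
{C}: service 691 + fixed 363 = 1054
{A, C}: service 500 + fixed 600 = 1100
{A, B, C, D}: Holm→D 4·8=32, Tring→A 5·12=60, Upton→D 6·9=54, Farrow→A 3·24=72, Irby→B 7·24=168, Dover→A 2·13=26, Largo→B 2·6=12. Service 424; fixed 1594; total 2018.
No other subset beats 989.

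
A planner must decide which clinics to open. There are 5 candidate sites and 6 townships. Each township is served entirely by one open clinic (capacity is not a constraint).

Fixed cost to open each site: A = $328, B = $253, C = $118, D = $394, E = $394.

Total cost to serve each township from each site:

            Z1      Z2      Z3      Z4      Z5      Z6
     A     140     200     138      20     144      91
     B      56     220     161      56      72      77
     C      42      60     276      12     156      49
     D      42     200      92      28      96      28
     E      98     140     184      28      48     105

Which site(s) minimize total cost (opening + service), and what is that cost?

For any fixed open set, each township goes to its cheapest open site; total = fixed + service.
{C}: Z1→C 42, Z2→C 60, Z3→C 276, Z4→C 12, Z5→C 156, Z6→C 49. Service 595; fixed 118; total 713.
{B, C}: service 396 + fixed 371 = 767
{C, D}: Z1→C 42, Z2→C 60, Z3→D 92, Z4→C 12, Z5→D 96, Z6→D 28. Service 330; fixed 512; total 842.
{A, B, C, D, E}: service 282 + fixed 1487 = 1769
No other subset beats 713.

Open C only; minimum total cost 713.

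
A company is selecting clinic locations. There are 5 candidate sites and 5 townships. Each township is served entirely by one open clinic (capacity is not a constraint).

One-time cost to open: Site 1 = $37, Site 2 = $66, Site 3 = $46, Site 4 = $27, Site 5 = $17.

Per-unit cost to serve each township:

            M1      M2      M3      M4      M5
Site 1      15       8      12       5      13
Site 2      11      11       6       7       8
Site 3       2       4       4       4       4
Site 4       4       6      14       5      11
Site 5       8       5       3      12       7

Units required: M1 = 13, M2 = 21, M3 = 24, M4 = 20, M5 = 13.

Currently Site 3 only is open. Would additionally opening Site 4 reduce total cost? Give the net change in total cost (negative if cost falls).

No — net change +27 (cost rises by 27).

Current service cost with {Site 3}: 338.
Adding Site 4: each township re-picks its cheapest; new service cost 338, saving 0.
Extra fixed cost: 27. Net change = 27 − 0 = 27.
(Totals: 384 → 411.)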